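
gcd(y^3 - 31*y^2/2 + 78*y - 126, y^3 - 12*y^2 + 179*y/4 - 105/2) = y^2 - 19*y/2 + 21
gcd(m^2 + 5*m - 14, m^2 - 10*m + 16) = m - 2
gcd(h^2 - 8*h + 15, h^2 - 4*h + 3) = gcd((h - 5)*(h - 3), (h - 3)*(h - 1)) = h - 3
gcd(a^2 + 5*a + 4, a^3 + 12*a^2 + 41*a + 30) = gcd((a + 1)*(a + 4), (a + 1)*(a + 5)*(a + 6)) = a + 1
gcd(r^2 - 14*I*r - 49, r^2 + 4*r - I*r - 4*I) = 1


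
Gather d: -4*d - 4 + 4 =-4*d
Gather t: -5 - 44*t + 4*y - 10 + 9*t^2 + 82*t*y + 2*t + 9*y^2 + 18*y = 9*t^2 + t*(82*y - 42) + 9*y^2 + 22*y - 15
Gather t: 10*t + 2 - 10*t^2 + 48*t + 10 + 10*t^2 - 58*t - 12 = 0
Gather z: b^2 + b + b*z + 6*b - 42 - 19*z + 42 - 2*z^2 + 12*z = b^2 + 7*b - 2*z^2 + z*(b - 7)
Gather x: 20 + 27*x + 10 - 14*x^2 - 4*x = -14*x^2 + 23*x + 30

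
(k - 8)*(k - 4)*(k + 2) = k^3 - 10*k^2 + 8*k + 64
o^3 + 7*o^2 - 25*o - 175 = (o - 5)*(o + 5)*(o + 7)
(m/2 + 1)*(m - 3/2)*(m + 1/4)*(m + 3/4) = m^4/2 + 3*m^3/4 - 37*m^2/32 - 93*m/64 - 9/32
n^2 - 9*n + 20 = (n - 5)*(n - 4)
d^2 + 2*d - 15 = (d - 3)*(d + 5)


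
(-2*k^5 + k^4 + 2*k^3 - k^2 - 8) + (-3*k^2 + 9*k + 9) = -2*k^5 + k^4 + 2*k^3 - 4*k^2 + 9*k + 1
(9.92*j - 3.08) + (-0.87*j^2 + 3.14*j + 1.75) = -0.87*j^2 + 13.06*j - 1.33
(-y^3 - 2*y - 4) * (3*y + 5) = -3*y^4 - 5*y^3 - 6*y^2 - 22*y - 20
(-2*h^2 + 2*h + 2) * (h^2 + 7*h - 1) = -2*h^4 - 12*h^3 + 18*h^2 + 12*h - 2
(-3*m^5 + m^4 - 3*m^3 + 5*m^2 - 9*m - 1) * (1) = -3*m^5 + m^4 - 3*m^3 + 5*m^2 - 9*m - 1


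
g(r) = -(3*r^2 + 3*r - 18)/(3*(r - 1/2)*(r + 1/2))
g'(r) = -(6*r + 3)/(3*(r - 1/2)*(r + 1/2)) + (3*r^2 + 3*r - 18)/(3*(r - 1/2)*(r + 1/2)^2) + (3*r^2 + 3*r - 18)/(3*(r - 1/2)^2*(r + 1/2)) = 4*(4*r^2 - 46*r + 1)/(16*r^4 - 8*r^2 + 1)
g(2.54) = -0.48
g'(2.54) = -0.59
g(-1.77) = 1.61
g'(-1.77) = 2.86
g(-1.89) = 1.30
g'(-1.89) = 2.32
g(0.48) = -269.88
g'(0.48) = -13118.49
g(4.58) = -0.94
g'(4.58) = -0.07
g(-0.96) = 8.99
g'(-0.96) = 27.07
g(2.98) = -0.68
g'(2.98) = -0.34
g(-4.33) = -0.46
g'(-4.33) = 0.20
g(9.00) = -1.04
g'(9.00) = 0.00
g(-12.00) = -0.88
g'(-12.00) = 0.01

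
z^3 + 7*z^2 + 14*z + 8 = (z + 1)*(z + 2)*(z + 4)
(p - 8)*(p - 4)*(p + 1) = p^3 - 11*p^2 + 20*p + 32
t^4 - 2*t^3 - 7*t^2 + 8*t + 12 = (t - 3)*(t - 2)*(t + 1)*(t + 2)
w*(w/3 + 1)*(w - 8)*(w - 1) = w^4/3 - 2*w^3 - 19*w^2/3 + 8*w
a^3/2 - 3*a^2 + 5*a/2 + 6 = (a/2 + 1/2)*(a - 4)*(a - 3)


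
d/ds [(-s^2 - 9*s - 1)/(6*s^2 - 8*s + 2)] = (31*s^2 + 4*s - 13)/(2*(9*s^4 - 24*s^3 + 22*s^2 - 8*s + 1))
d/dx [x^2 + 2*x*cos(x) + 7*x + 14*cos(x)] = -2*x*sin(x) + 2*x - 14*sin(x) + 2*cos(x) + 7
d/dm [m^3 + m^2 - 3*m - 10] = 3*m^2 + 2*m - 3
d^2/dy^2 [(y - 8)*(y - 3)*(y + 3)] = 6*y - 16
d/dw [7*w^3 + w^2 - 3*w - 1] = 21*w^2 + 2*w - 3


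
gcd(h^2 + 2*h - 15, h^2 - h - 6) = h - 3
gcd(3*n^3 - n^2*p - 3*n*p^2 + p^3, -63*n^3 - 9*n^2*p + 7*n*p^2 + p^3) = -3*n + p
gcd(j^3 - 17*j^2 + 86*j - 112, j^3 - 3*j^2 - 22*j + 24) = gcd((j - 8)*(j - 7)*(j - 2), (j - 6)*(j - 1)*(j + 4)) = 1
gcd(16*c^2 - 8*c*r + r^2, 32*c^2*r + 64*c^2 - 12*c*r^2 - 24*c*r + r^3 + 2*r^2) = -4*c + r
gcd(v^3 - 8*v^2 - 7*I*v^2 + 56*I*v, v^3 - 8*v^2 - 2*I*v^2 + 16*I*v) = v^2 - 8*v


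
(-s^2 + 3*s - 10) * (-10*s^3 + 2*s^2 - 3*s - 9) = 10*s^5 - 32*s^4 + 109*s^3 - 20*s^2 + 3*s + 90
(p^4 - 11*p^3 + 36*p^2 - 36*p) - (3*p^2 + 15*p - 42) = p^4 - 11*p^3 + 33*p^2 - 51*p + 42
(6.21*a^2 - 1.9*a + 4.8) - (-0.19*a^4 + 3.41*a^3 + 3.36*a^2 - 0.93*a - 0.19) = 0.19*a^4 - 3.41*a^3 + 2.85*a^2 - 0.97*a + 4.99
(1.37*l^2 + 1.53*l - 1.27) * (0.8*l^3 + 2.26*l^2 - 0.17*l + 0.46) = 1.096*l^5 + 4.3202*l^4 + 2.2089*l^3 - 2.5001*l^2 + 0.9197*l - 0.5842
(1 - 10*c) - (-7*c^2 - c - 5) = 7*c^2 - 9*c + 6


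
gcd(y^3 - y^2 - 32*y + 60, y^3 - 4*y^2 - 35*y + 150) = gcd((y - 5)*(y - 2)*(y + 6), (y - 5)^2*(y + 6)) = y^2 + y - 30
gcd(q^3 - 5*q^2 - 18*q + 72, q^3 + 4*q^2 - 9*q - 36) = q^2 + q - 12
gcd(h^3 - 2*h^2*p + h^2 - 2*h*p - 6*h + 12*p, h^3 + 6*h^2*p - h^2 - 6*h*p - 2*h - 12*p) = h - 2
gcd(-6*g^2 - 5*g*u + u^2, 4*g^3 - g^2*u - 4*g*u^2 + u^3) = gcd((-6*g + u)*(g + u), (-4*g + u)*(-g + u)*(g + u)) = g + u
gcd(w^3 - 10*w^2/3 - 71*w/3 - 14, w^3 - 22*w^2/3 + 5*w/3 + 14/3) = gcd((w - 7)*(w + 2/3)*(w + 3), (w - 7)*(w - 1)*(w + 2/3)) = w^2 - 19*w/3 - 14/3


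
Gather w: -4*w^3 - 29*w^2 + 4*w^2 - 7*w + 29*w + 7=-4*w^3 - 25*w^2 + 22*w + 7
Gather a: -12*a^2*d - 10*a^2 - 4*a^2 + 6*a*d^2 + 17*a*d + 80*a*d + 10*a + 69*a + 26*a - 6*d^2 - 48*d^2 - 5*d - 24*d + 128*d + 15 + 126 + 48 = a^2*(-12*d - 14) + a*(6*d^2 + 97*d + 105) - 54*d^2 + 99*d + 189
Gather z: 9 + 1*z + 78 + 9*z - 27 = 10*z + 60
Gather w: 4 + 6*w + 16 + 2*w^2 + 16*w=2*w^2 + 22*w + 20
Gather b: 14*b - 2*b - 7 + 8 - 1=12*b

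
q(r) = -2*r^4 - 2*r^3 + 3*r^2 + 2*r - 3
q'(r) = -8*r^3 - 6*r^2 + 6*r + 2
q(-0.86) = -2.32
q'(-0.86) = -2.51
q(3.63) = -399.13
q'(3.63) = -437.94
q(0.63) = -1.36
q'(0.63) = 1.40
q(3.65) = -407.96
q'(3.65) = -445.05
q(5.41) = -1934.30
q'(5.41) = -1407.87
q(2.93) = -169.09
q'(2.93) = -233.16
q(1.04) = -2.26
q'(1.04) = -7.25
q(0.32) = -2.14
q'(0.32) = 3.04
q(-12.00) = -37611.00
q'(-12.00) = 12890.00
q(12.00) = -44475.00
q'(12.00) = -14614.00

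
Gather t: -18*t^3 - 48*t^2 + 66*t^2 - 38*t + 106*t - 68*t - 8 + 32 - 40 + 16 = -18*t^3 + 18*t^2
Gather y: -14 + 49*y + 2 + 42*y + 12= 91*y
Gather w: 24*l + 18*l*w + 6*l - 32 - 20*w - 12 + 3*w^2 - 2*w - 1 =30*l + 3*w^2 + w*(18*l - 22) - 45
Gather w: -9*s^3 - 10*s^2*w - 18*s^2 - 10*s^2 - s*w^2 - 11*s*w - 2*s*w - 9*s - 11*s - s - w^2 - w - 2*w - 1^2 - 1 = -9*s^3 - 28*s^2 - 21*s + w^2*(-s - 1) + w*(-10*s^2 - 13*s - 3) - 2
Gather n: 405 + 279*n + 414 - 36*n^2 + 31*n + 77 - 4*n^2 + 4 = -40*n^2 + 310*n + 900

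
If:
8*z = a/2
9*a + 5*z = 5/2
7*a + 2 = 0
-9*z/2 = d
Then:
No Solution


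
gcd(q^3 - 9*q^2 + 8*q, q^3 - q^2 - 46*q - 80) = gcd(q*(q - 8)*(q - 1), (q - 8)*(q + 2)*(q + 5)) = q - 8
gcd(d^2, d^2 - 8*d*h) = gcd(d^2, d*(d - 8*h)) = d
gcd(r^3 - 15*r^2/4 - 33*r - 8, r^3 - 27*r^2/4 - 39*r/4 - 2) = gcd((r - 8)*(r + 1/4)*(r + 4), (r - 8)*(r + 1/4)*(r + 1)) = r^2 - 31*r/4 - 2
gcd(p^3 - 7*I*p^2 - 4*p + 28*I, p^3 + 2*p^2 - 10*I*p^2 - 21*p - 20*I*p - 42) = p^2 + p*(2 - 7*I) - 14*I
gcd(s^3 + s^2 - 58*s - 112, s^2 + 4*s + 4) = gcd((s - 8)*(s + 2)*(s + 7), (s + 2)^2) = s + 2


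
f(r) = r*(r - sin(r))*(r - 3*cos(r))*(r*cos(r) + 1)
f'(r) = r*(1 - cos(r))*(r - 3*cos(r))*(r*cos(r) + 1) + r*(r - sin(r))*(r - 3*cos(r))*(-r*sin(r) + cos(r)) + r*(r - sin(r))*(r*cos(r) + 1)*(3*sin(r) + 1) + (r - sin(r))*(r - 3*cos(r))*(r*cos(r) + 1) = -r*(r - sin(r))*(r - 3*cos(r))*(r*sin(r) - cos(r)) + r*(r - sin(r))*(r*cos(r) + 1)*(3*sin(r) + 1) - r*(r - 3*cos(r))*(r*cos(r) + 1)*(cos(r) - 1) + (r - sin(r))*(r - 3*cos(r))*(r*cos(r) + 1)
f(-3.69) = -72.85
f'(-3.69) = 198.32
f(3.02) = -104.89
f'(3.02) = -202.04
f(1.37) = 0.53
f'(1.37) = 3.67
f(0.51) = -0.03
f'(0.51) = -0.24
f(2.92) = -85.22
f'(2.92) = -190.27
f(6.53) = 1089.71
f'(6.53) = 600.67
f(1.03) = -0.14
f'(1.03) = 0.48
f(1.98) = 1.42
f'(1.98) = -10.53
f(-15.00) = -33939.95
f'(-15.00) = 32676.42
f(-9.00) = -4456.12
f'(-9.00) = 3556.51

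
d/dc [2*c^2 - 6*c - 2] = 4*c - 6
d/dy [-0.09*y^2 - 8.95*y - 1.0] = -0.18*y - 8.95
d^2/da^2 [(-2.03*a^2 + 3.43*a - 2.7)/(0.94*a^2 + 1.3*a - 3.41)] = (-1.77635683940025e-15*a^4 + 11.022816*a^3 - 53.356092*a^2 + 46.170732*a - 43.234866)/(0.830584*a^6 + 3.44604*a^5 - 4.273428*a^4 - 22.80512*a^3 + 15.502542*a^2 + 45.34959*a - 39.651821)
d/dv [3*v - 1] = 3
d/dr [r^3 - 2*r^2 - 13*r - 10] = 3*r^2 - 4*r - 13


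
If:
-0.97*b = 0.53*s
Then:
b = -0.54639175257732*s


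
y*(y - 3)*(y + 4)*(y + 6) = y^4 + 7*y^3 - 6*y^2 - 72*y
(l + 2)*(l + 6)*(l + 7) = l^3 + 15*l^2 + 68*l + 84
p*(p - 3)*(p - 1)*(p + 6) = p^4 + 2*p^3 - 21*p^2 + 18*p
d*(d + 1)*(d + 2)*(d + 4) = d^4 + 7*d^3 + 14*d^2 + 8*d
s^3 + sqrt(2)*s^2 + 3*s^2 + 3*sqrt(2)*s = s*(s + 3)*(s + sqrt(2))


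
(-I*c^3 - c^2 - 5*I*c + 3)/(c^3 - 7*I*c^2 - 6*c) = (I*c^3 + c^2 + 5*I*c - 3)/(c*(-c^2 + 7*I*c + 6))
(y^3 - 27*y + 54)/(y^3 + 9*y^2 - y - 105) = (y^2 + 3*y - 18)/(y^2 + 12*y + 35)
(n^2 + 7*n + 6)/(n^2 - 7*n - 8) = (n + 6)/(n - 8)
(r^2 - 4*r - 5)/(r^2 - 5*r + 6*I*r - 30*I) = (r + 1)/(r + 6*I)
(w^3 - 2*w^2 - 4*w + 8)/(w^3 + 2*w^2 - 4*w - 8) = (w - 2)/(w + 2)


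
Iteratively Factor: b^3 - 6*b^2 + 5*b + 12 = (b - 3)*(b^2 - 3*b - 4) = (b - 3)*(b + 1)*(b - 4)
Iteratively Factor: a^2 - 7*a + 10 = (a - 2)*(a - 5)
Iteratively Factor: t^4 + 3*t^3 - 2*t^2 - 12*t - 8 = (t + 2)*(t^3 + t^2 - 4*t - 4) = (t + 2)^2*(t^2 - t - 2) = (t - 2)*(t + 2)^2*(t + 1)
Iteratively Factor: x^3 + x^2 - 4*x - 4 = (x + 2)*(x^2 - x - 2) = (x - 2)*(x + 2)*(x + 1)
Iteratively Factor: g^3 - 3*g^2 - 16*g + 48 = (g - 4)*(g^2 + g - 12) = (g - 4)*(g - 3)*(g + 4)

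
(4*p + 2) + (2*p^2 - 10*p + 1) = 2*p^2 - 6*p + 3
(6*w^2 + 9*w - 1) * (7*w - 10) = 42*w^3 + 3*w^2 - 97*w + 10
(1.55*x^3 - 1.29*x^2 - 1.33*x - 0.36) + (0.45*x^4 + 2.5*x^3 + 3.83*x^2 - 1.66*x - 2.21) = 0.45*x^4 + 4.05*x^3 + 2.54*x^2 - 2.99*x - 2.57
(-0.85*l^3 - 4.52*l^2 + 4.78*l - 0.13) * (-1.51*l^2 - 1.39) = 1.2835*l^5 + 6.8252*l^4 - 6.0363*l^3 + 6.4791*l^2 - 6.6442*l + 0.1807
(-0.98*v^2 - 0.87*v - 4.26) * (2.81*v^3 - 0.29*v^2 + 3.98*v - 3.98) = -2.7538*v^5 - 2.1605*v^4 - 15.6187*v^3 + 1.6732*v^2 - 13.4922*v + 16.9548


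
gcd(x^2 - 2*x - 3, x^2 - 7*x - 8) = x + 1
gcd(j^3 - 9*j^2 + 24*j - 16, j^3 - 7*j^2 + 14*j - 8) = j^2 - 5*j + 4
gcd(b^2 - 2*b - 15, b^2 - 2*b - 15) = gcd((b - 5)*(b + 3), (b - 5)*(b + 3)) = b^2 - 2*b - 15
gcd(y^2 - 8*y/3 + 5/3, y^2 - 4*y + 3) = y - 1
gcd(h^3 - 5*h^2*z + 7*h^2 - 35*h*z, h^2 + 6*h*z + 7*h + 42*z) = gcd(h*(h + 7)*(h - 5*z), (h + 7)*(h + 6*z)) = h + 7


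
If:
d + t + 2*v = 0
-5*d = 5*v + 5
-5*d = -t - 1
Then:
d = 3/4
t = 11/4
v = -7/4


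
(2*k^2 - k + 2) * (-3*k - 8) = -6*k^3 - 13*k^2 + 2*k - 16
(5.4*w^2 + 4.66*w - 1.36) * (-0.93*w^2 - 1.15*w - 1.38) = -5.022*w^4 - 10.5438*w^3 - 11.5462*w^2 - 4.8668*w + 1.8768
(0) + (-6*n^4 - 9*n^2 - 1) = -6*n^4 - 9*n^2 - 1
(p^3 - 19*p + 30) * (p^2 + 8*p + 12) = p^5 + 8*p^4 - 7*p^3 - 122*p^2 + 12*p + 360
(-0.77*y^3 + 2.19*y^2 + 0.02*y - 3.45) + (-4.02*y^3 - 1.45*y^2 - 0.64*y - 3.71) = -4.79*y^3 + 0.74*y^2 - 0.62*y - 7.16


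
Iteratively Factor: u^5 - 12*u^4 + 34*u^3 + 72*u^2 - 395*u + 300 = (u - 4)*(u^4 - 8*u^3 + 2*u^2 + 80*u - 75) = (u - 4)*(u - 1)*(u^3 - 7*u^2 - 5*u + 75) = (u - 5)*(u - 4)*(u - 1)*(u^2 - 2*u - 15) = (u - 5)*(u - 4)*(u - 1)*(u + 3)*(u - 5)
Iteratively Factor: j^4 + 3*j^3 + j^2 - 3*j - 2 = (j + 2)*(j^3 + j^2 - j - 1) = (j + 1)*(j + 2)*(j^2 - 1) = (j + 1)^2*(j + 2)*(j - 1)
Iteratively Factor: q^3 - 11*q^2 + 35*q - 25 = (q - 5)*(q^2 - 6*q + 5) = (q - 5)^2*(q - 1)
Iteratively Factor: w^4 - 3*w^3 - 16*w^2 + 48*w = (w - 4)*(w^3 + w^2 - 12*w) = w*(w - 4)*(w^2 + w - 12) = w*(w - 4)*(w - 3)*(w + 4)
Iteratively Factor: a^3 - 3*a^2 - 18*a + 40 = (a - 2)*(a^2 - a - 20) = (a - 5)*(a - 2)*(a + 4)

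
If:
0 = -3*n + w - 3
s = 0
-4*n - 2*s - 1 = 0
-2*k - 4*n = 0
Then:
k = 1/2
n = -1/4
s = 0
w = 9/4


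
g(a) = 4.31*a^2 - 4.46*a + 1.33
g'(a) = 8.62*a - 4.46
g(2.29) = 13.72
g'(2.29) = 15.28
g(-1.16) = 12.30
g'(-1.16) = -14.46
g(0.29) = 0.40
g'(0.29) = -1.96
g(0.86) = 0.68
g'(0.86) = 2.95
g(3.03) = 27.39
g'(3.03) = 21.66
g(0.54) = 0.18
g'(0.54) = 0.19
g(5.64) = 113.27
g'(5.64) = 44.16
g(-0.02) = 1.42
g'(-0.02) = -4.63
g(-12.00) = 675.49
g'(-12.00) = -107.90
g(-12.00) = 675.49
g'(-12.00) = -107.90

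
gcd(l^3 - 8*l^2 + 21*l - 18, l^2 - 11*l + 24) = l - 3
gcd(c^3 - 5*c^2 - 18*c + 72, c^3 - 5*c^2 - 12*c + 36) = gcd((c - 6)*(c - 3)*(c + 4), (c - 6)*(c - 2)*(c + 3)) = c - 6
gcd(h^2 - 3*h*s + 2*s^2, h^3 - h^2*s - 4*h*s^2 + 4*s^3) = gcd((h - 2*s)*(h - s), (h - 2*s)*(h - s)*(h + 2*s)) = h^2 - 3*h*s + 2*s^2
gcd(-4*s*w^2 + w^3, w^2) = w^2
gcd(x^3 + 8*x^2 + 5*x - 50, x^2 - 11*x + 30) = 1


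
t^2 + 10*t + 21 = (t + 3)*(t + 7)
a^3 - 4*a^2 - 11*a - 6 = (a - 6)*(a + 1)^2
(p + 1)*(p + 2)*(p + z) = p^3 + p^2*z + 3*p^2 + 3*p*z + 2*p + 2*z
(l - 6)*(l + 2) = l^2 - 4*l - 12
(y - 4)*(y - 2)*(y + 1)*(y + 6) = y^4 + y^3 - 28*y^2 + 20*y + 48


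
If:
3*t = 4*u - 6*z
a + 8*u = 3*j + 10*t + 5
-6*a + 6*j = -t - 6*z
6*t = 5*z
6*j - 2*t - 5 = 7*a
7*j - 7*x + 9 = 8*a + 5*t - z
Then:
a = -1235/349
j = -3500/1047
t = -50/349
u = -255/698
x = 15133/7329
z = -60/349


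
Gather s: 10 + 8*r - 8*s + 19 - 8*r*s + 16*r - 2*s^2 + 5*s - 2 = 24*r - 2*s^2 + s*(-8*r - 3) + 27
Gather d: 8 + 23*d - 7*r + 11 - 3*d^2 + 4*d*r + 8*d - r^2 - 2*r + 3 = -3*d^2 + d*(4*r + 31) - r^2 - 9*r + 22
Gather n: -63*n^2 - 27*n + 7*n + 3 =-63*n^2 - 20*n + 3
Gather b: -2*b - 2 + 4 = 2 - 2*b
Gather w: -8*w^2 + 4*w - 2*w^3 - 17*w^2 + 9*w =-2*w^3 - 25*w^2 + 13*w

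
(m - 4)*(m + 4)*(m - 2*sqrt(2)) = m^3 - 2*sqrt(2)*m^2 - 16*m + 32*sqrt(2)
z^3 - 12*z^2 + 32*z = z*(z - 8)*(z - 4)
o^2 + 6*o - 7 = (o - 1)*(o + 7)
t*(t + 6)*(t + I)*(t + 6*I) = t^4 + 6*t^3 + 7*I*t^3 - 6*t^2 + 42*I*t^2 - 36*t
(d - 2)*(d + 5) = d^2 + 3*d - 10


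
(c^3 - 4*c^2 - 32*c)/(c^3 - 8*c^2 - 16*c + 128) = c/(c - 4)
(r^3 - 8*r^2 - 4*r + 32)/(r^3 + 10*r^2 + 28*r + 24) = (r^2 - 10*r + 16)/(r^2 + 8*r + 12)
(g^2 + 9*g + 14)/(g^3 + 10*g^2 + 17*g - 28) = (g + 2)/(g^2 + 3*g - 4)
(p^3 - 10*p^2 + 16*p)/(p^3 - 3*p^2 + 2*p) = (p - 8)/(p - 1)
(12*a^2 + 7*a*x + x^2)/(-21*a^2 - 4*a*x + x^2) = (4*a + x)/(-7*a + x)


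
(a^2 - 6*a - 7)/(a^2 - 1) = (a - 7)/(a - 1)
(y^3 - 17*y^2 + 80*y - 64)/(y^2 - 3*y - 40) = (y^2 - 9*y + 8)/(y + 5)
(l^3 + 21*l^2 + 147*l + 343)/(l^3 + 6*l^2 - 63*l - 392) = (l + 7)/(l - 8)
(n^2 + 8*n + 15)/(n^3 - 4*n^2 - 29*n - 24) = (n + 5)/(n^2 - 7*n - 8)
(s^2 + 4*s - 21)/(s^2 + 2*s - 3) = (s^2 + 4*s - 21)/(s^2 + 2*s - 3)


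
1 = 1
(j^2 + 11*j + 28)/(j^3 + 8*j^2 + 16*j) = (j + 7)/(j*(j + 4))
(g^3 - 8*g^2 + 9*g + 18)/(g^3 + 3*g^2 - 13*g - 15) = (g - 6)/(g + 5)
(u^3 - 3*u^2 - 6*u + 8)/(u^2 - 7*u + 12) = (u^2 + u - 2)/(u - 3)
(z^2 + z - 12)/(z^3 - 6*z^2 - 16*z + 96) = (z - 3)/(z^2 - 10*z + 24)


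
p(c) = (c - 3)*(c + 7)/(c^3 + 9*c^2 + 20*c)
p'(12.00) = 0.00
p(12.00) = 0.05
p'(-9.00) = 0.00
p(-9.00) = -0.13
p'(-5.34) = 24.79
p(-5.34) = 5.69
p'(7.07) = 0.00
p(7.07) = 0.06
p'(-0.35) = 8.33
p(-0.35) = 3.75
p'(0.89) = 1.20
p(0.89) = -0.65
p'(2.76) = 0.08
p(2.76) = -0.02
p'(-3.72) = -64.94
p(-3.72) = 16.53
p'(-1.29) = 0.15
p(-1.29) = 1.89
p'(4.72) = 0.01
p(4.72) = 0.05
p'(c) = (c - 3)*(c + 7)*(-3*c^2 - 18*c - 20)/(c^3 + 9*c^2 + 20*c)^2 + (c - 3)/(c^3 + 9*c^2 + 20*c) + (c + 7)/(c^3 + 9*c^2 + 20*c)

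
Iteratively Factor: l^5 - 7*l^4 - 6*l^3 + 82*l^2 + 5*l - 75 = (l - 5)*(l^4 - 2*l^3 - 16*l^2 + 2*l + 15) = (l - 5)*(l + 1)*(l^3 - 3*l^2 - 13*l + 15) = (l - 5)^2*(l + 1)*(l^2 + 2*l - 3) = (l - 5)^2*(l + 1)*(l + 3)*(l - 1)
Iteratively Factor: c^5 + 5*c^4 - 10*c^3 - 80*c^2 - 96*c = (c - 4)*(c^4 + 9*c^3 + 26*c^2 + 24*c) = (c - 4)*(c + 4)*(c^3 + 5*c^2 + 6*c) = (c - 4)*(c + 2)*(c + 4)*(c^2 + 3*c) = c*(c - 4)*(c + 2)*(c + 4)*(c + 3)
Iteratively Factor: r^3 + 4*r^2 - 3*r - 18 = (r + 3)*(r^2 + r - 6) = (r - 2)*(r + 3)*(r + 3)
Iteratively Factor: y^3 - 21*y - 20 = (y - 5)*(y^2 + 5*y + 4) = (y - 5)*(y + 1)*(y + 4)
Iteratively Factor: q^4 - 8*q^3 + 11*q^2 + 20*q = (q - 5)*(q^3 - 3*q^2 - 4*q) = (q - 5)*(q + 1)*(q^2 - 4*q) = q*(q - 5)*(q + 1)*(q - 4)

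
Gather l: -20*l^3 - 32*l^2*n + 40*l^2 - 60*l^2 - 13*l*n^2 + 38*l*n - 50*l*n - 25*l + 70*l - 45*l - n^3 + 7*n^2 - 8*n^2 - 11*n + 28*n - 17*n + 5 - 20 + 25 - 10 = -20*l^3 + l^2*(-32*n - 20) + l*(-13*n^2 - 12*n) - n^3 - n^2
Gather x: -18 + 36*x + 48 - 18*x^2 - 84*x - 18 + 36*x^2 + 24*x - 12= 18*x^2 - 24*x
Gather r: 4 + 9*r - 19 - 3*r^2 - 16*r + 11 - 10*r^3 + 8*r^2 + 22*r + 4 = -10*r^3 + 5*r^2 + 15*r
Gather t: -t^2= -t^2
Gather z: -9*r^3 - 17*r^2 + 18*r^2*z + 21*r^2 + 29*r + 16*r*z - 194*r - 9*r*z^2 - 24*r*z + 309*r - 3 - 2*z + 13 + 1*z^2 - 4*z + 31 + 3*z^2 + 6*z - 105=-9*r^3 + 4*r^2 + 144*r + z^2*(4 - 9*r) + z*(18*r^2 - 8*r) - 64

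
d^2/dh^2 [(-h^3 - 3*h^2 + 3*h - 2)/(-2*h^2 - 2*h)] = (-5*h^3 + 6*h^2 + 6*h + 2)/(h^3*(h^3 + 3*h^2 + 3*h + 1))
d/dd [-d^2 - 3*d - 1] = -2*d - 3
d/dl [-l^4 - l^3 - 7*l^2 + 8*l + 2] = -4*l^3 - 3*l^2 - 14*l + 8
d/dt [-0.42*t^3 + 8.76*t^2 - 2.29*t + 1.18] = -1.26*t^2 + 17.52*t - 2.29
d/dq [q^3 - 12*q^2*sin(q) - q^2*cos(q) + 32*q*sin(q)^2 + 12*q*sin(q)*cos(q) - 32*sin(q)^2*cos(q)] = q^2*sin(q) - 12*q^2*cos(q) + 3*q^2 - 24*q*sin(q) + 32*q*sin(2*q) - 2*q*cos(q) + 12*q*cos(2*q) + 8*sin(q) + 6*sin(2*q) - 24*sin(3*q) - 16*cos(2*q) + 16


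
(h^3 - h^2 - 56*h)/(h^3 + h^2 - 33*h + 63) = h*(h - 8)/(h^2 - 6*h + 9)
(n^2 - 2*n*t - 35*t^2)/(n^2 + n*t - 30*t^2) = (n^2 - 2*n*t - 35*t^2)/(n^2 + n*t - 30*t^2)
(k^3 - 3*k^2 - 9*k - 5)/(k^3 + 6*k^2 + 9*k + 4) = (k - 5)/(k + 4)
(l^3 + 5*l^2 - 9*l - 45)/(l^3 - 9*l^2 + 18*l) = (l^2 + 8*l + 15)/(l*(l - 6))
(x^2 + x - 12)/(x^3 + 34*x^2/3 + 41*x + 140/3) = 3*(x - 3)/(3*x^2 + 22*x + 35)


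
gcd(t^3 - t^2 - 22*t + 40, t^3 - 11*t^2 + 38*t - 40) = t^2 - 6*t + 8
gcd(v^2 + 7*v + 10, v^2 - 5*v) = 1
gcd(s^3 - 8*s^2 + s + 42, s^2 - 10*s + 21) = s^2 - 10*s + 21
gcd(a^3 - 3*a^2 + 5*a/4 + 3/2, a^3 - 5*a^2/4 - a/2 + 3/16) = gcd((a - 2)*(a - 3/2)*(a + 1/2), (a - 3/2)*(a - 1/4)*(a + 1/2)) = a^2 - a - 3/4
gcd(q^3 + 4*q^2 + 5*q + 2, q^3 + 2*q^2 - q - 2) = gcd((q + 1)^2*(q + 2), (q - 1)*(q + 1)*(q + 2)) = q^2 + 3*q + 2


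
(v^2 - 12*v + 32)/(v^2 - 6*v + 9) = (v^2 - 12*v + 32)/(v^2 - 6*v + 9)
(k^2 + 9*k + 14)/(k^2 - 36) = (k^2 + 9*k + 14)/(k^2 - 36)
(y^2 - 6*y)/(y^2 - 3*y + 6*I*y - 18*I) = y*(y - 6)/(y^2 - 3*y + 6*I*y - 18*I)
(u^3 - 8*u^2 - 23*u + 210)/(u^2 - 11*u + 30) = (u^2 - 2*u - 35)/(u - 5)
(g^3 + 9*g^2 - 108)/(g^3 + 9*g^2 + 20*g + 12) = (g^2 + 3*g - 18)/(g^2 + 3*g + 2)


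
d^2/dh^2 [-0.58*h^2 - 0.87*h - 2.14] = -1.16000000000000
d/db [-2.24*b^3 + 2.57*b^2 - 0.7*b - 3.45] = -6.72*b^2 + 5.14*b - 0.7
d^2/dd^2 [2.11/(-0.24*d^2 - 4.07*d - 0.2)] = (0.243072*d^2 + 4.122096*d - 2.11*(0.48*d + 4.07)*(0.96*d + 8.14) + 0.20256)/(0.24*d^2 + 4.07*d + 0.2)^3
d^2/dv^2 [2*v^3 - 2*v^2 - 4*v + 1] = 12*v - 4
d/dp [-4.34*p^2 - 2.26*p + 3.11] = -8.68*p - 2.26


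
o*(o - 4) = o^2 - 4*o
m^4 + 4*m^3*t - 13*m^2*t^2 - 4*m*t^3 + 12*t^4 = (m - 2*t)*(m - t)*(m + t)*(m + 6*t)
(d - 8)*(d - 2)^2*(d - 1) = d^4 - 13*d^3 + 48*d^2 - 68*d + 32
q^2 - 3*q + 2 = (q - 2)*(q - 1)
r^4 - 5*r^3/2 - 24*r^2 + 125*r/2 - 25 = (r - 5)*(r - 2)*(r - 1/2)*(r + 5)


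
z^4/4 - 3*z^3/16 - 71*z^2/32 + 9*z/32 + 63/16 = (z/4 + 1/2)*(z - 3)*(z - 3/2)*(z + 7/4)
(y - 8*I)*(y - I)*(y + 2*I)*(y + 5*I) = y^4 - 2*I*y^3 + 45*y^2 + 34*I*y + 80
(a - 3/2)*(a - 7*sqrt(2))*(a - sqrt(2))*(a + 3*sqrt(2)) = a^4 - 5*sqrt(2)*a^3 - 3*a^3/2 - 34*a^2 + 15*sqrt(2)*a^2/2 + 51*a + 42*sqrt(2)*a - 63*sqrt(2)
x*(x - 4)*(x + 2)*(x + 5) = x^4 + 3*x^3 - 18*x^2 - 40*x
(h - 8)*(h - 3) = h^2 - 11*h + 24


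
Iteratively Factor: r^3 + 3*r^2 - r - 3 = (r - 1)*(r^2 + 4*r + 3) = (r - 1)*(r + 3)*(r + 1)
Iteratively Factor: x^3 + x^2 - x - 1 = (x + 1)*(x^2 - 1) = (x - 1)*(x + 1)*(x + 1)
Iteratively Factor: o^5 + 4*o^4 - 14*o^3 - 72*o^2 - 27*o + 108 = (o + 3)*(o^4 + o^3 - 17*o^2 - 21*o + 36) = (o - 4)*(o + 3)*(o^3 + 5*o^2 + 3*o - 9) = (o - 4)*(o + 3)^2*(o^2 + 2*o - 3) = (o - 4)*(o + 3)^3*(o - 1)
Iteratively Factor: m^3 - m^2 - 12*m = (m - 4)*(m^2 + 3*m) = (m - 4)*(m + 3)*(m)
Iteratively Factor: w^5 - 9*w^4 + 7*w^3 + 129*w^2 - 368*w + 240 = (w - 4)*(w^4 - 5*w^3 - 13*w^2 + 77*w - 60) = (w - 4)*(w - 1)*(w^3 - 4*w^2 - 17*w + 60) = (w - 5)*(w - 4)*(w - 1)*(w^2 + w - 12) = (w - 5)*(w - 4)*(w - 3)*(w - 1)*(w + 4)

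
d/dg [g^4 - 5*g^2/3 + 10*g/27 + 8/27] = 4*g^3 - 10*g/3 + 10/27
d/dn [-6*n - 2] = -6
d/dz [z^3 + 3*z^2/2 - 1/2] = 3*z*(z + 1)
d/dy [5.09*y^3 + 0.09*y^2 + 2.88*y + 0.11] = 15.27*y^2 + 0.18*y + 2.88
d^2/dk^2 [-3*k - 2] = 0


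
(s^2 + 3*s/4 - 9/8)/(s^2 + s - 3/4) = (4*s - 3)/(2*(2*s - 1))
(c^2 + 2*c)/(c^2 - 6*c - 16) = c/(c - 8)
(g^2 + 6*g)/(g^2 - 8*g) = (g + 6)/(g - 8)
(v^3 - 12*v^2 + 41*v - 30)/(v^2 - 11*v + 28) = (v^3 - 12*v^2 + 41*v - 30)/(v^2 - 11*v + 28)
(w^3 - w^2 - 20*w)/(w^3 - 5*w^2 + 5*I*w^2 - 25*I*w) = (w + 4)/(w + 5*I)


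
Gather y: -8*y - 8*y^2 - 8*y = -8*y^2 - 16*y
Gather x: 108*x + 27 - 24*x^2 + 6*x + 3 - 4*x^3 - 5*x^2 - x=-4*x^3 - 29*x^2 + 113*x + 30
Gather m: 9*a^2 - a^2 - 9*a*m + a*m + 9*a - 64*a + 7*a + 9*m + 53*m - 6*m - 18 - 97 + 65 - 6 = 8*a^2 - 48*a + m*(56 - 8*a) - 56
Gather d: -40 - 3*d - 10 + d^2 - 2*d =d^2 - 5*d - 50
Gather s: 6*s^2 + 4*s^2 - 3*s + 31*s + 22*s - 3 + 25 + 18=10*s^2 + 50*s + 40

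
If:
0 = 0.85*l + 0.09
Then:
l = -0.11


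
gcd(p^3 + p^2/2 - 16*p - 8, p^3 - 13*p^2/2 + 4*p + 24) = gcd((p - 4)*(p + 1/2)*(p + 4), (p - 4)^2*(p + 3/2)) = p - 4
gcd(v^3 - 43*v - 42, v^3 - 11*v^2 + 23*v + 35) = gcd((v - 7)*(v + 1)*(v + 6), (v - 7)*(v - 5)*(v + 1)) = v^2 - 6*v - 7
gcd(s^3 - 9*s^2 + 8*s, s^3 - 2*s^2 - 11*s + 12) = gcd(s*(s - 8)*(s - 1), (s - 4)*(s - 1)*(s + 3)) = s - 1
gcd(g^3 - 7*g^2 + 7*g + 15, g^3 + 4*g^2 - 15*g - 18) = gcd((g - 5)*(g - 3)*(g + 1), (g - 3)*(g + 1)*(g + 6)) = g^2 - 2*g - 3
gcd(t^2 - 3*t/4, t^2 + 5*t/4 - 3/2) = t - 3/4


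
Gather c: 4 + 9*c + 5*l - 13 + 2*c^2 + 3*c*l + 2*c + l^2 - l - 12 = 2*c^2 + c*(3*l + 11) + l^2 + 4*l - 21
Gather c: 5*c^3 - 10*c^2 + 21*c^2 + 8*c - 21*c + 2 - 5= 5*c^3 + 11*c^2 - 13*c - 3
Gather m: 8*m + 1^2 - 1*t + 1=8*m - t + 2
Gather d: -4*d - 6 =-4*d - 6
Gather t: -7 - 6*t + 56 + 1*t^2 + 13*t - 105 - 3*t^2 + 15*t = -2*t^2 + 22*t - 56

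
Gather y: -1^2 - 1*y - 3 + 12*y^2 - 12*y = 12*y^2 - 13*y - 4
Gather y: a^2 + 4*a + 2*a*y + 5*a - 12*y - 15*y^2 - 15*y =a^2 + 9*a - 15*y^2 + y*(2*a - 27)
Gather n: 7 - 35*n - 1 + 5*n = 6 - 30*n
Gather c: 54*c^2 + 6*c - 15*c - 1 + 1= 54*c^2 - 9*c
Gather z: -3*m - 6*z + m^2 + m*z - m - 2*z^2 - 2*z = m^2 - 4*m - 2*z^2 + z*(m - 8)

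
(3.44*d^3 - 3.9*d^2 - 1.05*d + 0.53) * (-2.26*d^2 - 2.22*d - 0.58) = -7.7744*d^5 + 1.1772*d^4 + 9.0358*d^3 + 3.3952*d^2 - 0.5676*d - 0.3074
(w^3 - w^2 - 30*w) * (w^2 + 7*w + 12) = w^5 + 6*w^4 - 25*w^3 - 222*w^2 - 360*w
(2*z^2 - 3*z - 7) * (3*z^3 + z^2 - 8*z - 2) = 6*z^5 - 7*z^4 - 40*z^3 + 13*z^2 + 62*z + 14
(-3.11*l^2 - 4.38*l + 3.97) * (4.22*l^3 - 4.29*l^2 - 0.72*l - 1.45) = -13.1242*l^5 - 5.1417*l^4 + 37.7828*l^3 - 9.3682*l^2 + 3.4926*l - 5.7565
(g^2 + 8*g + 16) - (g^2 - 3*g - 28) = 11*g + 44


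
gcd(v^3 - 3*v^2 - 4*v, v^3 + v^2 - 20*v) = v^2 - 4*v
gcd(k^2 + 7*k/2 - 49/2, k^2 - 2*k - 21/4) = k - 7/2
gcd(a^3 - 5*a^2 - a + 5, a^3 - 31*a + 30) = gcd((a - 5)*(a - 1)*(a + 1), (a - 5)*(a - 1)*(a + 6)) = a^2 - 6*a + 5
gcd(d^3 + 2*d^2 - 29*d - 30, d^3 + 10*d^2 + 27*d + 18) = d^2 + 7*d + 6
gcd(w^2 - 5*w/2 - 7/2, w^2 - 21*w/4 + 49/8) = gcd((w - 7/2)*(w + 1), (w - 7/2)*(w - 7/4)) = w - 7/2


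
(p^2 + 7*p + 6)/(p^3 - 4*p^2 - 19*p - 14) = (p + 6)/(p^2 - 5*p - 14)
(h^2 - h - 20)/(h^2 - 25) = (h + 4)/(h + 5)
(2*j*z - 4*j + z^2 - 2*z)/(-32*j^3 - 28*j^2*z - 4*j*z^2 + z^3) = (z - 2)/(-16*j^2 - 6*j*z + z^2)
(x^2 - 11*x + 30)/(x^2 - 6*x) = (x - 5)/x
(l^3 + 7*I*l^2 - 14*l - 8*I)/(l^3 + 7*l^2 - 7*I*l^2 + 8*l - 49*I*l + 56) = (l^2 + 6*I*l - 8)/(l^2 + l*(7 - 8*I) - 56*I)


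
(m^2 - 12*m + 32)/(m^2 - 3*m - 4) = (m - 8)/(m + 1)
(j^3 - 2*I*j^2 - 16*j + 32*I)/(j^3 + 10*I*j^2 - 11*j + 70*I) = (j^2 - 16)/(j^2 + 12*I*j - 35)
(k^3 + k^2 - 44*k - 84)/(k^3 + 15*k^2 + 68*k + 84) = (k - 7)/(k + 7)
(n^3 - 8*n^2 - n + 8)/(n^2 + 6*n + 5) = (n^2 - 9*n + 8)/(n + 5)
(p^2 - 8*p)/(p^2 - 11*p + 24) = p/(p - 3)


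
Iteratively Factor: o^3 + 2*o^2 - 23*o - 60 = (o + 3)*(o^2 - o - 20) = (o + 3)*(o + 4)*(o - 5)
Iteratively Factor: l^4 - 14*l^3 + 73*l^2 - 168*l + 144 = (l - 4)*(l^3 - 10*l^2 + 33*l - 36) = (l - 4)*(l - 3)*(l^2 - 7*l + 12) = (l - 4)*(l - 3)^2*(l - 4)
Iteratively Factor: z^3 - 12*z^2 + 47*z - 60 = (z - 5)*(z^2 - 7*z + 12) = (z - 5)*(z - 4)*(z - 3)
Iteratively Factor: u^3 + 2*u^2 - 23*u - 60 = (u + 3)*(u^2 - u - 20) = (u - 5)*(u + 3)*(u + 4)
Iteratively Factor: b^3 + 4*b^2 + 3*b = (b)*(b^2 + 4*b + 3) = b*(b + 1)*(b + 3)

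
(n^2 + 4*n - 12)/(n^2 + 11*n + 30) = (n - 2)/(n + 5)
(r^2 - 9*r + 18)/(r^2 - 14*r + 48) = (r - 3)/(r - 8)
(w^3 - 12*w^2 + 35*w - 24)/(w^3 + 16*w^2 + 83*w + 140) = (w^3 - 12*w^2 + 35*w - 24)/(w^3 + 16*w^2 + 83*w + 140)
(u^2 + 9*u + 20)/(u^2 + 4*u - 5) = (u + 4)/(u - 1)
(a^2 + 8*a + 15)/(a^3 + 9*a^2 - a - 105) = (a + 3)/(a^2 + 4*a - 21)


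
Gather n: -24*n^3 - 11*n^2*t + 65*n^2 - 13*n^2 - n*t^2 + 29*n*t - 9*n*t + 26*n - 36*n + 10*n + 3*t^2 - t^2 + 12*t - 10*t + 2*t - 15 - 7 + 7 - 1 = -24*n^3 + n^2*(52 - 11*t) + n*(-t^2 + 20*t) + 2*t^2 + 4*t - 16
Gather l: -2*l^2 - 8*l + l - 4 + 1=-2*l^2 - 7*l - 3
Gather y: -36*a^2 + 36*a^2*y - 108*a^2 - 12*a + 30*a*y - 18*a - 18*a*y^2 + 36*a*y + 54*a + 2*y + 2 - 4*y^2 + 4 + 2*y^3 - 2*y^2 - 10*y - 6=-144*a^2 + 24*a + 2*y^3 + y^2*(-18*a - 6) + y*(36*a^2 + 66*a - 8)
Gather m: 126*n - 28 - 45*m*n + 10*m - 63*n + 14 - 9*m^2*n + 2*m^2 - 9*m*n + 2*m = m^2*(2 - 9*n) + m*(12 - 54*n) + 63*n - 14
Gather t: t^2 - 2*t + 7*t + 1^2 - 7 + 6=t^2 + 5*t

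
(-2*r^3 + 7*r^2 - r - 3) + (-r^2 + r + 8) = -2*r^3 + 6*r^2 + 5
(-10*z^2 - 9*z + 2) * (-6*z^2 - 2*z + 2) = 60*z^4 + 74*z^3 - 14*z^2 - 22*z + 4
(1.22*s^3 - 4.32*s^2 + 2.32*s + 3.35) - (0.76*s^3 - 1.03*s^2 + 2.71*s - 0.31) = 0.46*s^3 - 3.29*s^2 - 0.39*s + 3.66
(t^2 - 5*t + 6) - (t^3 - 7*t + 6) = -t^3 + t^2 + 2*t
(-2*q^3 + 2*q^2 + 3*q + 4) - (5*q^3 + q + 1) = -7*q^3 + 2*q^2 + 2*q + 3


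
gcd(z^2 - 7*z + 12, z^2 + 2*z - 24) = z - 4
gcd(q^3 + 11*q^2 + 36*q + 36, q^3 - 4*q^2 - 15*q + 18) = q + 3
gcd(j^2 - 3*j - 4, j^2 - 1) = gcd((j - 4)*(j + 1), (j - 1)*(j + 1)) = j + 1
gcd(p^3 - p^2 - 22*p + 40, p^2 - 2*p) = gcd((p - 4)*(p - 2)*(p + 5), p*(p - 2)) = p - 2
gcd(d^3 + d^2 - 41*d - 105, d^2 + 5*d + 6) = d + 3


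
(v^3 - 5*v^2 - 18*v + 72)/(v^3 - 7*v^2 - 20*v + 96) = (v - 6)/(v - 8)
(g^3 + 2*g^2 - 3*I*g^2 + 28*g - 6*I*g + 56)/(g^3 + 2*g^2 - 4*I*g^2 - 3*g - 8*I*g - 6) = (g^2 - 3*I*g + 28)/(g^2 - 4*I*g - 3)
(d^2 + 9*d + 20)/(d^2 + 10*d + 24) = (d + 5)/(d + 6)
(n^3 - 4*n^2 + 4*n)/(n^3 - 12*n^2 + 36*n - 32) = n/(n - 8)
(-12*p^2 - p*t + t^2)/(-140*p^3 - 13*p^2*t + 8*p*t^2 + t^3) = (3*p + t)/(35*p^2 + 12*p*t + t^2)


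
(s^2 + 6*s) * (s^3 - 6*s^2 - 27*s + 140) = s^5 - 63*s^3 - 22*s^2 + 840*s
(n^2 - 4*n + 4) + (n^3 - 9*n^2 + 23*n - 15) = n^3 - 8*n^2 + 19*n - 11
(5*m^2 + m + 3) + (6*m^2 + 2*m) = 11*m^2 + 3*m + 3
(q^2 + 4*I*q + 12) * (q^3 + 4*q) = q^5 + 4*I*q^4 + 16*q^3 + 16*I*q^2 + 48*q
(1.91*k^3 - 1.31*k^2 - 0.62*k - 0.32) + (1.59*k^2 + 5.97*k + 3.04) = 1.91*k^3 + 0.28*k^2 + 5.35*k + 2.72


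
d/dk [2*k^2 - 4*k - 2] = 4*k - 4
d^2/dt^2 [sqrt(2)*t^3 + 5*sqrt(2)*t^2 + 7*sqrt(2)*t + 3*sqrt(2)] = sqrt(2)*(6*t + 10)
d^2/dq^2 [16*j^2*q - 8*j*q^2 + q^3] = -16*j + 6*q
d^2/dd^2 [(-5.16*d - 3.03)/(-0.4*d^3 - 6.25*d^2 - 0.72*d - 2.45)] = (4.9536*d^5 + 83.2176*d^4 + 521.35284*d^3 + 654.71049*d^2 - 410.0814*d - 107.856726)/(0.064*d^9 + 3.0*d^8 + 47.2206*d^7 + 256.116625*d^6 + 121.74708*d^5 + 301.062975*d^4 + 73.726248*d^3 + 116.357115*d^2 + 12.9654*d + 14.706125)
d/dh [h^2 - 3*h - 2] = 2*h - 3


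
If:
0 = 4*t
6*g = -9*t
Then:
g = 0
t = 0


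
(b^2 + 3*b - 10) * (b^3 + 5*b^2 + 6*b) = b^5 + 8*b^4 + 11*b^3 - 32*b^2 - 60*b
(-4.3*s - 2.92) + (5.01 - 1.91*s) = 2.09 - 6.21*s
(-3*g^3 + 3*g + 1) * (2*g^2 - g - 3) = -6*g^5 + 3*g^4 + 15*g^3 - g^2 - 10*g - 3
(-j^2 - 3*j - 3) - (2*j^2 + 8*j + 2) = -3*j^2 - 11*j - 5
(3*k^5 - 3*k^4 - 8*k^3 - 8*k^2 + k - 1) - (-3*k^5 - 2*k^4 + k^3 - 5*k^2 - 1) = 6*k^5 - k^4 - 9*k^3 - 3*k^2 + k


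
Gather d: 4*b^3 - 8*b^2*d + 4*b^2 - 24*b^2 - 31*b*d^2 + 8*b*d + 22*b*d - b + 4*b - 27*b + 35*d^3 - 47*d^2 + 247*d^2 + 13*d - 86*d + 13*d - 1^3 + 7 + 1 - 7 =4*b^3 - 20*b^2 - 24*b + 35*d^3 + d^2*(200 - 31*b) + d*(-8*b^2 + 30*b - 60)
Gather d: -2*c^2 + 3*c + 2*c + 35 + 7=-2*c^2 + 5*c + 42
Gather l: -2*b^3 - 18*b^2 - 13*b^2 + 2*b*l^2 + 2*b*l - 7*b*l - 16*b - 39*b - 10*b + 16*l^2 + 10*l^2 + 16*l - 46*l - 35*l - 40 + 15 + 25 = -2*b^3 - 31*b^2 - 65*b + l^2*(2*b + 26) + l*(-5*b - 65)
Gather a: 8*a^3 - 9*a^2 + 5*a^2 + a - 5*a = 8*a^3 - 4*a^2 - 4*a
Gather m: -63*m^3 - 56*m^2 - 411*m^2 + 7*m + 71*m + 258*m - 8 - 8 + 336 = -63*m^3 - 467*m^2 + 336*m + 320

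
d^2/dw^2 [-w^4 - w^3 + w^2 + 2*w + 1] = -12*w^2 - 6*w + 2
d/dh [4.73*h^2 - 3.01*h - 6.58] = 9.46*h - 3.01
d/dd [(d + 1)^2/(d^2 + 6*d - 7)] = 4*(d^2 - 4*d - 5)/(d^4 + 12*d^3 + 22*d^2 - 84*d + 49)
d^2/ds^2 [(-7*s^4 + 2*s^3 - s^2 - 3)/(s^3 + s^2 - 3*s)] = 2*(-31*s^6 + 81*s^5 - 216*s^4 - 9*s^3 + 18*s^2 + 27*s - 27)/(s^3*(s^6 + 3*s^5 - 6*s^4 - 17*s^3 + 18*s^2 + 27*s - 27))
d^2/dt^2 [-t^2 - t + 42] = -2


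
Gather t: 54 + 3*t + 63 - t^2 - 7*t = -t^2 - 4*t + 117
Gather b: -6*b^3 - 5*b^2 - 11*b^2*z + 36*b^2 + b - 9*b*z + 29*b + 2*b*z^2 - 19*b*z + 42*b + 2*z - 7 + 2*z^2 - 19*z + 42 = -6*b^3 + b^2*(31 - 11*z) + b*(2*z^2 - 28*z + 72) + 2*z^2 - 17*z + 35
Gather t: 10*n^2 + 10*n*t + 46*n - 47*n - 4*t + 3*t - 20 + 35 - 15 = 10*n^2 - n + t*(10*n - 1)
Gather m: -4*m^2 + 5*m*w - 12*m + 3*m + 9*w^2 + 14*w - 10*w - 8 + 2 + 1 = -4*m^2 + m*(5*w - 9) + 9*w^2 + 4*w - 5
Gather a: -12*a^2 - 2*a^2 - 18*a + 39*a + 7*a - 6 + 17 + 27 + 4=-14*a^2 + 28*a + 42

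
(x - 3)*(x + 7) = x^2 + 4*x - 21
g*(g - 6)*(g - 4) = g^3 - 10*g^2 + 24*g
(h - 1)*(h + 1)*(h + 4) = h^3 + 4*h^2 - h - 4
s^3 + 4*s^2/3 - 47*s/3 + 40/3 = (s - 8/3)*(s - 1)*(s + 5)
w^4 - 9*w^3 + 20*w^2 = w^2*(w - 5)*(w - 4)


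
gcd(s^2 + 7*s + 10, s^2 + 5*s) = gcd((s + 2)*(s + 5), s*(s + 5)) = s + 5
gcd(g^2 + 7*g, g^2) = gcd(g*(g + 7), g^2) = g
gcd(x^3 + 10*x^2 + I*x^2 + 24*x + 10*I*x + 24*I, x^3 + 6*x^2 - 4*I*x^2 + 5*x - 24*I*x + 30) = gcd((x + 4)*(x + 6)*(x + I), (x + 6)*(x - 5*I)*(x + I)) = x^2 + x*(6 + I) + 6*I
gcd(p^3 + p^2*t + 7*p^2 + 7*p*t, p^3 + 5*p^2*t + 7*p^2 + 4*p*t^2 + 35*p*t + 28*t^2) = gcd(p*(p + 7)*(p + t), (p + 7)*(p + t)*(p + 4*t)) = p^2 + p*t + 7*p + 7*t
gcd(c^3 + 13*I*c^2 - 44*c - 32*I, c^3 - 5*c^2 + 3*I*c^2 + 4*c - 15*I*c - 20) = c + 4*I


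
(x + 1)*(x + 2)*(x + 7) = x^3 + 10*x^2 + 23*x + 14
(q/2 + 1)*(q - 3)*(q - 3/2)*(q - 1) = q^4/2 - 7*q^3/4 - q^2 + 27*q/4 - 9/2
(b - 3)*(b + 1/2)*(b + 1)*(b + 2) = b^4 + b^3/2 - 7*b^2 - 19*b/2 - 3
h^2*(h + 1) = h^3 + h^2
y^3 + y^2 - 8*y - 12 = (y - 3)*(y + 2)^2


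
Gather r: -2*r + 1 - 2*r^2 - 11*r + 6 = -2*r^2 - 13*r + 7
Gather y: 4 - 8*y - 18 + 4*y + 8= -4*y - 6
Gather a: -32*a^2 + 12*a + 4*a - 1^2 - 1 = -32*a^2 + 16*a - 2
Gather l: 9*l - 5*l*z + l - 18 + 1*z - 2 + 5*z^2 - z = l*(10 - 5*z) + 5*z^2 - 20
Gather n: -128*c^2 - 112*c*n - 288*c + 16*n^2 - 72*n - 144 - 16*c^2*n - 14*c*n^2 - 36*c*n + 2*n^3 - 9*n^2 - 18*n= -128*c^2 - 288*c + 2*n^3 + n^2*(7 - 14*c) + n*(-16*c^2 - 148*c - 90) - 144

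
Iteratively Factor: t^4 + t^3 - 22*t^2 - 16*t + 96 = (t + 4)*(t^3 - 3*t^2 - 10*t + 24) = (t - 2)*(t + 4)*(t^2 - t - 12) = (t - 2)*(t + 3)*(t + 4)*(t - 4)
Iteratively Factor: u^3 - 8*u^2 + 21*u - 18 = (u - 3)*(u^2 - 5*u + 6) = (u - 3)^2*(u - 2)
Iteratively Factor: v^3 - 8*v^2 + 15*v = (v - 3)*(v^2 - 5*v) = v*(v - 3)*(v - 5)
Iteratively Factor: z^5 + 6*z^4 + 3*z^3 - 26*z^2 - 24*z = (z + 3)*(z^4 + 3*z^3 - 6*z^2 - 8*z) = (z + 1)*(z + 3)*(z^3 + 2*z^2 - 8*z) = (z + 1)*(z + 3)*(z + 4)*(z^2 - 2*z) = z*(z + 1)*(z + 3)*(z + 4)*(z - 2)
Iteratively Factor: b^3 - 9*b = (b - 3)*(b^2 + 3*b) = b*(b - 3)*(b + 3)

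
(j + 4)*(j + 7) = j^2 + 11*j + 28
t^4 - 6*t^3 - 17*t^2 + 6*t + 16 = (t - 8)*(t - 1)*(t + 1)*(t + 2)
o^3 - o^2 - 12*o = o*(o - 4)*(o + 3)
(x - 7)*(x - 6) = x^2 - 13*x + 42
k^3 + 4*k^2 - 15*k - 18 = (k - 3)*(k + 1)*(k + 6)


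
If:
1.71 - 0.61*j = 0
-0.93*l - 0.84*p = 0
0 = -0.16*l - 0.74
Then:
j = 2.80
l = -4.62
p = 5.12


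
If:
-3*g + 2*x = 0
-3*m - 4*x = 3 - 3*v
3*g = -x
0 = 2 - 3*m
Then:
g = 0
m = 2/3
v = 5/3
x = 0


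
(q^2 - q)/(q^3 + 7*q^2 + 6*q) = (q - 1)/(q^2 + 7*q + 6)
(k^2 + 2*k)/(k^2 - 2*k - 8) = k/(k - 4)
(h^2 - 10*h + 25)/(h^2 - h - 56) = (-h^2 + 10*h - 25)/(-h^2 + h + 56)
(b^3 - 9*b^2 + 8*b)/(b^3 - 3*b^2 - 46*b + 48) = b/(b + 6)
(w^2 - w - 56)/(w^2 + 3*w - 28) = (w - 8)/(w - 4)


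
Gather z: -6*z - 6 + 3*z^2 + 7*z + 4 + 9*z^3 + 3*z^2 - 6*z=9*z^3 + 6*z^2 - 5*z - 2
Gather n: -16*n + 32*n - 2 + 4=16*n + 2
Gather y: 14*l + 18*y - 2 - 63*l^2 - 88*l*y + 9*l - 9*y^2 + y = -63*l^2 + 23*l - 9*y^2 + y*(19 - 88*l) - 2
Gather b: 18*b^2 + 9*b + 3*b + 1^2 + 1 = 18*b^2 + 12*b + 2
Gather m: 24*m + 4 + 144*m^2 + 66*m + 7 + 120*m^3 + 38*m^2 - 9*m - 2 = 120*m^3 + 182*m^2 + 81*m + 9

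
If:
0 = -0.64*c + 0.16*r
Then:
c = 0.25*r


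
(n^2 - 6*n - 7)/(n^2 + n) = (n - 7)/n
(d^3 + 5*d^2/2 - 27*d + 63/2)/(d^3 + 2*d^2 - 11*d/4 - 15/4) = 2*(d^2 + 4*d - 21)/(2*d^2 + 7*d + 5)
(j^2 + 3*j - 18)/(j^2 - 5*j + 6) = (j + 6)/(j - 2)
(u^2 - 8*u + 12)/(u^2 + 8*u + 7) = (u^2 - 8*u + 12)/(u^2 + 8*u + 7)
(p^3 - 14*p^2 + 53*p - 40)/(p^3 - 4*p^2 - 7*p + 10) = (p - 8)/(p + 2)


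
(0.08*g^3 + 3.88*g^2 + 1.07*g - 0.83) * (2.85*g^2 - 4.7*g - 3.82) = 0.228*g^5 + 10.682*g^4 - 15.4921*g^3 - 22.2161*g^2 - 0.1864*g + 3.1706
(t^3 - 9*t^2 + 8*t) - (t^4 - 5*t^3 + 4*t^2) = -t^4 + 6*t^3 - 13*t^2 + 8*t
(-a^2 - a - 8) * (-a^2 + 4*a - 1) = a^4 - 3*a^3 + 5*a^2 - 31*a + 8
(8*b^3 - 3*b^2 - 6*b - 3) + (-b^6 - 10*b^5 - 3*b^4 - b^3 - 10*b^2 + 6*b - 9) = -b^6 - 10*b^5 - 3*b^4 + 7*b^3 - 13*b^2 - 12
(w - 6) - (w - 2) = -4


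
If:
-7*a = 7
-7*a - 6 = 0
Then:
No Solution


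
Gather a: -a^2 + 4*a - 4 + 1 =-a^2 + 4*a - 3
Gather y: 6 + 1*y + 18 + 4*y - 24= 5*y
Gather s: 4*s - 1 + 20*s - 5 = 24*s - 6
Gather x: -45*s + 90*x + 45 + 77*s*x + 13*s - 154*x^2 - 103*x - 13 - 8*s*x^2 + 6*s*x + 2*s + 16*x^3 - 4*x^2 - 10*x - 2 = -30*s + 16*x^3 + x^2*(-8*s - 158) + x*(83*s - 23) + 30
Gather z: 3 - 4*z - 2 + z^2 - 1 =z^2 - 4*z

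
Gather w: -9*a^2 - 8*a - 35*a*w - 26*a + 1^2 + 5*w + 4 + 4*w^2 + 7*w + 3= -9*a^2 - 34*a + 4*w^2 + w*(12 - 35*a) + 8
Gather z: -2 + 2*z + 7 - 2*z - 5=0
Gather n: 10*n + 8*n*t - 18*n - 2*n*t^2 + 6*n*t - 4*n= n*(-2*t^2 + 14*t - 12)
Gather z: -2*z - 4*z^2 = -4*z^2 - 2*z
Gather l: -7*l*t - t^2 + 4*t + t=-7*l*t - t^2 + 5*t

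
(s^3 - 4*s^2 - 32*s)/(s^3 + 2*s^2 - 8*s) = (s - 8)/(s - 2)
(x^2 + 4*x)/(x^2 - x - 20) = x/(x - 5)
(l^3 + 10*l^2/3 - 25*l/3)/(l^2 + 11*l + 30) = l*(3*l - 5)/(3*(l + 6))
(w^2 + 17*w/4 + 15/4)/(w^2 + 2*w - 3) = (w + 5/4)/(w - 1)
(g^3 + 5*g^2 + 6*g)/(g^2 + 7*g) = (g^2 + 5*g + 6)/(g + 7)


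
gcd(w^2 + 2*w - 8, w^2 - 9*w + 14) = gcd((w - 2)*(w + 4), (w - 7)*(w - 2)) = w - 2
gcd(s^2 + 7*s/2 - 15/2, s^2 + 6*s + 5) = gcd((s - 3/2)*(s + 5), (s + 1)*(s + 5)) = s + 5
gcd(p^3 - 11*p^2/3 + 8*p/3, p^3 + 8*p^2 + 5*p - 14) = p - 1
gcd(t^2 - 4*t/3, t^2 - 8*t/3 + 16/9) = t - 4/3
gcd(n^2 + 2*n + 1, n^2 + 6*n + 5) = n + 1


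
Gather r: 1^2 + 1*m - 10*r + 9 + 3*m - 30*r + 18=4*m - 40*r + 28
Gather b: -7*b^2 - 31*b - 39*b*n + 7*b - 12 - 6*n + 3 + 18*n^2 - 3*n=-7*b^2 + b*(-39*n - 24) + 18*n^2 - 9*n - 9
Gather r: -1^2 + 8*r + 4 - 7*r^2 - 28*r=-7*r^2 - 20*r + 3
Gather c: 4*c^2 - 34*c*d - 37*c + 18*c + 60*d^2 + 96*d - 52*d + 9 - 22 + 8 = 4*c^2 + c*(-34*d - 19) + 60*d^2 + 44*d - 5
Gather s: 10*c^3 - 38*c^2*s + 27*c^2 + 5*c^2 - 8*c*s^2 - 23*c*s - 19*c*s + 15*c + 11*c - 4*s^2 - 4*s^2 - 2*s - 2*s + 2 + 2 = 10*c^3 + 32*c^2 + 26*c + s^2*(-8*c - 8) + s*(-38*c^2 - 42*c - 4) + 4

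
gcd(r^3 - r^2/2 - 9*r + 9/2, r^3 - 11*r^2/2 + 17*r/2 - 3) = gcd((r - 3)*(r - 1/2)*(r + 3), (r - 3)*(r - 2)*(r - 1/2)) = r^2 - 7*r/2 + 3/2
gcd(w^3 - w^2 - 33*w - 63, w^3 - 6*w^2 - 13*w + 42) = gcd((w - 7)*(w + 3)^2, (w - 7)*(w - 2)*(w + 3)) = w^2 - 4*w - 21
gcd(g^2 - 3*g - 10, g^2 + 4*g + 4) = g + 2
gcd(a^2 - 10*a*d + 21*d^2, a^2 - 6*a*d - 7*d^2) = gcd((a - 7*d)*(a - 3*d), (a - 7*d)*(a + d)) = a - 7*d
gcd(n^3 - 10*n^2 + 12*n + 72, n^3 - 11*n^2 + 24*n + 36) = n^2 - 12*n + 36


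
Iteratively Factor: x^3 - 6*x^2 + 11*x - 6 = (x - 1)*(x^2 - 5*x + 6) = (x - 3)*(x - 1)*(x - 2)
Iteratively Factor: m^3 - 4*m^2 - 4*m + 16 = (m + 2)*(m^2 - 6*m + 8) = (m - 4)*(m + 2)*(m - 2)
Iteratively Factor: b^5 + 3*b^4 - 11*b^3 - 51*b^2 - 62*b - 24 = (b + 1)*(b^4 + 2*b^3 - 13*b^2 - 38*b - 24) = (b + 1)^2*(b^3 + b^2 - 14*b - 24) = (b - 4)*(b + 1)^2*(b^2 + 5*b + 6) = (b - 4)*(b + 1)^2*(b + 2)*(b + 3)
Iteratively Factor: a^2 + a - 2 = (a - 1)*(a + 2)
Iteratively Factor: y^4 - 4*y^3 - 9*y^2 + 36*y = (y - 4)*(y^3 - 9*y) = (y - 4)*(y + 3)*(y^2 - 3*y) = (y - 4)*(y - 3)*(y + 3)*(y)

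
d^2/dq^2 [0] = 0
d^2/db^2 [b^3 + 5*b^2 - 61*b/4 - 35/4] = 6*b + 10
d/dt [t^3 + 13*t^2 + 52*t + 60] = 3*t^2 + 26*t + 52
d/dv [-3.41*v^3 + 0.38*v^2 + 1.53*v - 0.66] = -10.23*v^2 + 0.76*v + 1.53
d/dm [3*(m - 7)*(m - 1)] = 6*m - 24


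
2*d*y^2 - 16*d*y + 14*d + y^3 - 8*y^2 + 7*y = (2*d + y)*(y - 7)*(y - 1)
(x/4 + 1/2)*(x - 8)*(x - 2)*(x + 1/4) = x^4/4 - 31*x^3/16 - 3*x^2/2 + 31*x/4 + 2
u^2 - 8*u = u*(u - 8)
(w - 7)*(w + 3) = w^2 - 4*w - 21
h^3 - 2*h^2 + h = h*(h - 1)^2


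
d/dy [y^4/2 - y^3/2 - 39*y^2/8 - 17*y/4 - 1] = 2*y^3 - 3*y^2/2 - 39*y/4 - 17/4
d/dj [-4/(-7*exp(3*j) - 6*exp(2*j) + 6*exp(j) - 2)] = (-84*exp(2*j) - 48*exp(j) + 24)*exp(j)/(7*exp(3*j) + 6*exp(2*j) - 6*exp(j) + 2)^2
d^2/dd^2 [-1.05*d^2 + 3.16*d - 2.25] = -2.10000000000000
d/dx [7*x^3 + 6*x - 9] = 21*x^2 + 6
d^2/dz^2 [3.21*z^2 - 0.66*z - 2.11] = 6.42000000000000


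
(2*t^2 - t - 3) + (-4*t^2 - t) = -2*t^2 - 2*t - 3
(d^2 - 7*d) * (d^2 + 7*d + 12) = d^4 - 37*d^2 - 84*d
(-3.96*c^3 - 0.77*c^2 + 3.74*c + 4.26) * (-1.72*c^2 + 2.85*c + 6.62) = 6.8112*c^5 - 9.9616*c^4 - 34.8425*c^3 - 1.7656*c^2 + 36.8998*c + 28.2012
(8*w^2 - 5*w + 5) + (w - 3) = 8*w^2 - 4*w + 2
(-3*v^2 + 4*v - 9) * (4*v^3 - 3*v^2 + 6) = -12*v^5 + 25*v^4 - 48*v^3 + 9*v^2 + 24*v - 54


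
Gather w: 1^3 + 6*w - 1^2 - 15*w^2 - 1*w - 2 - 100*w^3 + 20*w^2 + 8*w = -100*w^3 + 5*w^2 + 13*w - 2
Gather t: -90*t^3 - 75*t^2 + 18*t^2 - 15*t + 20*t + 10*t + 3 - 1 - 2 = -90*t^3 - 57*t^2 + 15*t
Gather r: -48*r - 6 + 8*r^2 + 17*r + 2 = 8*r^2 - 31*r - 4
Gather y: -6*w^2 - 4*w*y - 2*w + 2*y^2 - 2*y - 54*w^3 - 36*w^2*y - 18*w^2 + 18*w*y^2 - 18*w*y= -54*w^3 - 24*w^2 - 2*w + y^2*(18*w + 2) + y*(-36*w^2 - 22*w - 2)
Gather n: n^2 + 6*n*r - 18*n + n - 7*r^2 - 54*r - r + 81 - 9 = n^2 + n*(6*r - 17) - 7*r^2 - 55*r + 72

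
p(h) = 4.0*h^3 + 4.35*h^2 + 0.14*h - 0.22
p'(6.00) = 484.34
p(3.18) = 172.84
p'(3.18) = 149.15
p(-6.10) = -747.13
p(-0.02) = -0.22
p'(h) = 12.0*h^2 + 8.7*h + 0.14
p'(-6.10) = 393.59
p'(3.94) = 220.70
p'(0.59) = 9.45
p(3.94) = 312.51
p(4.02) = 330.50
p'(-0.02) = -0.03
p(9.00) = 3269.39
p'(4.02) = 229.04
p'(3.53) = 180.38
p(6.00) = 1021.22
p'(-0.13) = -0.79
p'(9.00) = 1050.44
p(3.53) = 230.43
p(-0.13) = -0.17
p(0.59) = 2.20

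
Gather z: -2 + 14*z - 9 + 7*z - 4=21*z - 15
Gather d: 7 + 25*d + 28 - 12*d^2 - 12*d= -12*d^2 + 13*d + 35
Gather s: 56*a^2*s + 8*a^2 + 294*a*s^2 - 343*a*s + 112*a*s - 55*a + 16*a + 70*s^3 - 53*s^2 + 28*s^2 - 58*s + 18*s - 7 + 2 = 8*a^2 - 39*a + 70*s^3 + s^2*(294*a - 25) + s*(56*a^2 - 231*a - 40) - 5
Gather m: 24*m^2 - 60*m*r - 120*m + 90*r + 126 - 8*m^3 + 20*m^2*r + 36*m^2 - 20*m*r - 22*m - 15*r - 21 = -8*m^3 + m^2*(20*r + 60) + m*(-80*r - 142) + 75*r + 105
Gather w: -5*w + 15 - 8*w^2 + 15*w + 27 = -8*w^2 + 10*w + 42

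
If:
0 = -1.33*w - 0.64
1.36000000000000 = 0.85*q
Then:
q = 1.60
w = -0.48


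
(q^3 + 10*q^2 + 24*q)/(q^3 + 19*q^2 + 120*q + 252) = q*(q + 4)/(q^2 + 13*q + 42)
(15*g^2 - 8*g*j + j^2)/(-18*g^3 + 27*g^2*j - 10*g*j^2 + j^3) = (-5*g + j)/(6*g^2 - 7*g*j + j^2)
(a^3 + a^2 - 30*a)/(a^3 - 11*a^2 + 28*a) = (a^2 + a - 30)/(a^2 - 11*a + 28)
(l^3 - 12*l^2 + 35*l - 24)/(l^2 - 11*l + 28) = (l^3 - 12*l^2 + 35*l - 24)/(l^2 - 11*l + 28)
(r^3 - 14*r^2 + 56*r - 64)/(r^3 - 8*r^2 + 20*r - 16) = (r - 8)/(r - 2)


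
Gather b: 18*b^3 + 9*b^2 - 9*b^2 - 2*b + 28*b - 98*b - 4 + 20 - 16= 18*b^3 - 72*b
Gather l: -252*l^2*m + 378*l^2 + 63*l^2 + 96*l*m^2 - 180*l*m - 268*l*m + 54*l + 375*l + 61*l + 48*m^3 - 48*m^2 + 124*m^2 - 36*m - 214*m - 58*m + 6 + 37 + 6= l^2*(441 - 252*m) + l*(96*m^2 - 448*m + 490) + 48*m^3 + 76*m^2 - 308*m + 49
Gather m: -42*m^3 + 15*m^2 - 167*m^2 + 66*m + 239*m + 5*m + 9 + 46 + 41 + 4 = -42*m^3 - 152*m^2 + 310*m + 100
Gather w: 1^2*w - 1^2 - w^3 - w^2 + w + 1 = -w^3 - w^2 + 2*w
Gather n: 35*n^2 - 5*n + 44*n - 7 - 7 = 35*n^2 + 39*n - 14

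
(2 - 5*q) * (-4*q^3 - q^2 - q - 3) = 20*q^4 - 3*q^3 + 3*q^2 + 13*q - 6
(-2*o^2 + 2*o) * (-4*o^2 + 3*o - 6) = 8*o^4 - 14*o^3 + 18*o^2 - 12*o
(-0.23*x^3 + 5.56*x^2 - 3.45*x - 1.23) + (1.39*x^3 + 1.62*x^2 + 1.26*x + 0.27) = 1.16*x^3 + 7.18*x^2 - 2.19*x - 0.96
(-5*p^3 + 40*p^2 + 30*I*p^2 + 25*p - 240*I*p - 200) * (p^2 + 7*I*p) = -5*p^5 + 40*p^4 - 5*I*p^4 - 185*p^3 + 40*I*p^3 + 1480*p^2 + 175*I*p^2 - 1400*I*p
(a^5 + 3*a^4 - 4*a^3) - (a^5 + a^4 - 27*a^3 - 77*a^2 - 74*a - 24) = 2*a^4 + 23*a^3 + 77*a^2 + 74*a + 24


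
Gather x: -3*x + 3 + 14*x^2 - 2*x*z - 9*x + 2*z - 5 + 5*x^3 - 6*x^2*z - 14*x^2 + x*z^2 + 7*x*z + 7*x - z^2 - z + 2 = 5*x^3 - 6*x^2*z + x*(z^2 + 5*z - 5) - z^2 + z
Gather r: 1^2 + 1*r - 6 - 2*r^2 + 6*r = -2*r^2 + 7*r - 5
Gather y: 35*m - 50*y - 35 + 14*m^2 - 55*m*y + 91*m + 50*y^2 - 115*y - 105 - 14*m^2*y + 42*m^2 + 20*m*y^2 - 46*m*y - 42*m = 56*m^2 + 84*m + y^2*(20*m + 50) + y*(-14*m^2 - 101*m - 165) - 140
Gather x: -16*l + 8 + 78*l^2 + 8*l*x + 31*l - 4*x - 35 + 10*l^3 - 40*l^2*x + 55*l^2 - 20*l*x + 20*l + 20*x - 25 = 10*l^3 + 133*l^2 + 35*l + x*(-40*l^2 - 12*l + 16) - 52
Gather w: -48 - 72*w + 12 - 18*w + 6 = -90*w - 30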